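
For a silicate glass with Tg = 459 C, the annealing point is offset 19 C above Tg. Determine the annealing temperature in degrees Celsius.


The annealing temperature is Tg plus the offset:
  T_anneal = 459 + 19 = 478 C

478 C


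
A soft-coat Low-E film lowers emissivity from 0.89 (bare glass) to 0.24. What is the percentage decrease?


Percentage reduction = (1 - coated/uncoated) * 100
  Ratio = 0.24 / 0.89 = 0.2697
  Reduction = (1 - 0.2697) * 100 = 73.0%

73.0%


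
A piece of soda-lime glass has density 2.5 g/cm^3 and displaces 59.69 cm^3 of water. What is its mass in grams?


Rearrange rho = m / V:
  m = rho * V
  m = 2.5 * 59.69 = 149.225 g

149.225 g


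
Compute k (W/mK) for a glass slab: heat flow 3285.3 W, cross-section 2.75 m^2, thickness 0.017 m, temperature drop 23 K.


Fourier's law rearranged: k = Q * t / (A * dT)
  Numerator = 3285.3 * 0.017 = 55.8501
  Denominator = 2.75 * 23 = 63.25
  k = 55.8501 / 63.25 = 0.883 W/mK

0.883 W/mK


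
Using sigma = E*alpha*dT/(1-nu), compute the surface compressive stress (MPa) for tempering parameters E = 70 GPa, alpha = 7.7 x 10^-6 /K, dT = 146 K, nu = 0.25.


Tempering stress: sigma = E * alpha * dT / (1 - nu)
  E (MPa) = 70 * 1000 = 70000
  Numerator = 70000 * (7.7 x 10^-6) * 146 = 78.694
  Denominator = 1 - 0.25 = 0.75
  sigma = 78.694 / 0.75 = 104.9 MPa

104.9 MPa


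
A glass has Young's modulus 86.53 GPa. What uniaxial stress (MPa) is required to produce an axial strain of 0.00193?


Rearrange E = sigma / epsilon:
  sigma = E * epsilon
  E (MPa) = 86.53 * 1000 = 86530
  sigma = 86530 * 0.00193 = 167.0 MPa

167.0 MPa


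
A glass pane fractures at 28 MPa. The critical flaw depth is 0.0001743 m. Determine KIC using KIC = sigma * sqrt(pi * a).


Fracture toughness: KIC = sigma * sqrt(pi * a)
  pi * a = pi * 0.0001743 = 0.00054758
  sqrt(pi * a) = 0.0234
  KIC = 28 * 0.0234 = 0.655 MPa*sqrt(m)

0.655 MPa*sqrt(m)


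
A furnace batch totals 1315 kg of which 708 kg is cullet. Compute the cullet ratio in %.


Cullet ratio = (cullet mass / total batch mass) * 100
  Ratio = 708 / 1315 * 100 = 53.84%

53.84%


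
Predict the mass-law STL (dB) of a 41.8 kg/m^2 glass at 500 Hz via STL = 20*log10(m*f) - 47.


Mass law: STL = 20 * log10(m * f) - 47
  m * f = 41.8 * 500 = 20900
  log10(20900) = 4.32015
  STL = 20 * 4.32015 - 47 = 86.403 - 47 = 39.4 dB

39.4 dB


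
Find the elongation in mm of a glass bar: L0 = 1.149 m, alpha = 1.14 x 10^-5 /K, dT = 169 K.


Thermal expansion formula: dL = alpha * L0 * dT
  dL = (1.14 x 10^-5) * 1.149 * 169 = 0.00221366 m
Convert to mm: 0.00221366 * 1000 = 2.2137 mm

2.2137 mm


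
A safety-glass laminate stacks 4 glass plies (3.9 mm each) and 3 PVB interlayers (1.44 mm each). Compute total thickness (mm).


Total thickness = glass contribution + PVB contribution
  Glass: 4 * 3.9 = 15.6 mm
  PVB: 3 * 1.44 = 4.32 mm
  Total = 15.6 + 4.32 = 19.92 mm

19.92 mm


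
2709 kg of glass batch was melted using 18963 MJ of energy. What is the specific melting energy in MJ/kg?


Rearrange E = m * s for s:
  s = E / m
  s = 18963 / 2709 = 7.0 MJ/kg

7.0 MJ/kg


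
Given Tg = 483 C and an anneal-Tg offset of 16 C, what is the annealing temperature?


The annealing temperature is Tg plus the offset:
  T_anneal = 483 + 16 = 499 C

499 C


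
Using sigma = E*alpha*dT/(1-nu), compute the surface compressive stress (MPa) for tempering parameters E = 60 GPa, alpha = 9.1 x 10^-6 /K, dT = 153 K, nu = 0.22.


Tempering stress: sigma = E * alpha * dT / (1 - nu)
  E (MPa) = 60 * 1000 = 60000
  Numerator = 60000 * (9.1 x 10^-6) * 153 = 83.538
  Denominator = 1 - 0.22 = 0.78
  sigma = 83.538 / 0.78 = 107.1 MPa

107.1 MPa


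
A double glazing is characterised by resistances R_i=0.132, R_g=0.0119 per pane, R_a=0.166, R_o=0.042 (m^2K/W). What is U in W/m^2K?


Total thermal resistance (series):
  R_total = R_in + R_glass + R_air + R_glass + R_out
  R_total = 0.132 + 0.0119 + 0.166 + 0.0119 + 0.042 = 0.3638 m^2K/W
U-value = 1 / R_total = 1 / 0.3638 = 2.749 W/m^2K

2.749 W/m^2K


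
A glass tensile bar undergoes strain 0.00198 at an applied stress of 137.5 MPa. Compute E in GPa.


Young's modulus: E = stress / strain
  E = 137.5 MPa / 0.00198 = 69444.44 MPa
Convert to GPa: 69444.44 / 1000 = 69.44 GPa

69.44 GPa


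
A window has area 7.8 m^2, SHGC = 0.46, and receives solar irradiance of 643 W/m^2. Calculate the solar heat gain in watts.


Solar heat gain: Q = Area * SHGC * Irradiance
  Q = 7.8 * 0.46 * 643 = 2307.1 W

2307.1 W


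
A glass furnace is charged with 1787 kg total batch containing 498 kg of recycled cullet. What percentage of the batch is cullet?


Cullet ratio = (cullet mass / total batch mass) * 100
  Ratio = 498 / 1787 * 100 = 27.87%

27.87%


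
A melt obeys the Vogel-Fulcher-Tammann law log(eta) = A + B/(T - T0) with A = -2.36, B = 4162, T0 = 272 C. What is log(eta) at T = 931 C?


VFT equation: log(eta) = A + B / (T - T0)
  T - T0 = 931 - 272 = 659
  B / (T - T0) = 4162 / 659 = 6.316
  log(eta) = -2.36 + 6.316 = 3.956

3.956


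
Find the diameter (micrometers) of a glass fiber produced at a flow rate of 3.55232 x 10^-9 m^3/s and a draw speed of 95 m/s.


Cross-sectional area from continuity:
  A = Q / v = 3.55232 x 10^-9 / 95 = 3.739284 x 10^-11 m^2
Diameter from circular cross-section:
  d = sqrt(4A / pi) * 10^6 (m -> um)
  d = sqrt(4 * 3.739284 x 10^-11 / pi) * 10^6 = 6.9 um

6.9 um


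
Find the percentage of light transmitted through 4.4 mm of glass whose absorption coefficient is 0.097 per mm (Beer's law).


Beer-Lambert law: T = exp(-alpha * thickness)
  exponent = -0.097 * 4.4 = -0.4268
  T = exp(-0.4268) = 0.6526
  Percentage = 0.6526 * 100 = 65.26%

65.26%


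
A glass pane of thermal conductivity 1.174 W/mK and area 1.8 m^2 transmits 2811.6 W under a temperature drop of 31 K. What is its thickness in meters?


Fourier's law: t = k * A * dT / Q
  t = 1.174 * 1.8 * 31 / 2811.6
  t = 65.5092 / 2811.6 = 0.0233 m

0.0233 m


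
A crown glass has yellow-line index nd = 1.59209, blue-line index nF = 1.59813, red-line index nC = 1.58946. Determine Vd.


Abbe number formula: Vd = (nd - 1) / (nF - nC)
  nd - 1 = 1.59209 - 1 = 0.59209
  nF - nC = 1.59813 - 1.58946 = 0.00867
  Vd = 0.59209 / 0.00867 = 68.29

68.29


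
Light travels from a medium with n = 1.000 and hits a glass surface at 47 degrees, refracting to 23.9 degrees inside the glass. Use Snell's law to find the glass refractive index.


Apply Snell's law: n1 * sin(theta1) = n2 * sin(theta2)
  n2 = n1 * sin(theta1) / sin(theta2)
  sin(47) = 0.731354
  sin(23.9) = 0.405142
  n2 = 1.000 * 0.731354 / 0.405142 = 1.8052

1.8052


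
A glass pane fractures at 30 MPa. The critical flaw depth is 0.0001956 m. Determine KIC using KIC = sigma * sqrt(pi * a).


Fracture toughness: KIC = sigma * sqrt(pi * a)
  pi * a = pi * 0.0001956 = 0.000614496
  sqrt(pi * a) = 0.024789
  KIC = 30 * 0.024789 = 0.744 MPa*sqrt(m)

0.744 MPa*sqrt(m)


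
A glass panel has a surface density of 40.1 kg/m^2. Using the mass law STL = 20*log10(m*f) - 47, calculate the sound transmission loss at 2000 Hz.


Mass law: STL = 20 * log10(m * f) - 47
  m * f = 40.1 * 2000 = 80200
  log10(80200) = 4.90417
  STL = 20 * 4.90417 - 47 = 98.0834 - 47 = 51.1 dB

51.1 dB


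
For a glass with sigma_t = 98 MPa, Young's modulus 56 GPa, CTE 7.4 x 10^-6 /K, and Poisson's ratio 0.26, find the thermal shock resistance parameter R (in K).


Thermal shock resistance: R = sigma * (1 - nu) / (E * alpha)
  Numerator = 98 * (1 - 0.26) = 72.52
  Denominator = 56 * 1000 * (7.4 x 10^-6) = 0.4144
  R = 72.52 / 0.4144 = 175.0 K

175.0 K


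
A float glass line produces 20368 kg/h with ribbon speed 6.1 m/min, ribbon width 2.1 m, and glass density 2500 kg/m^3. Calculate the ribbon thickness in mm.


Ribbon cross-section from mass balance:
  Volume rate = throughput / density = 20368 / 2500 = 8.1472 m^3/h
  thickness = volume rate / (speed * 60 * width), i.e.
  thickness = throughput / (60 * speed * width * density) * 1000
  thickness = 20368 / (60 * 6.1 * 2.1 * 2500) * 1000 = 10.6 mm

10.6 mm


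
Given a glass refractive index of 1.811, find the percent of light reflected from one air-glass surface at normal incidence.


Fresnel reflectance at normal incidence:
  R = ((n - 1)/(n + 1))^2
  (n - 1)/(n + 1) = (1.811 - 1)/(1.811 + 1) = 0.288509
  R = 0.288509^2 = 0.0832374
  R(%) = 0.0832374 * 100 = 8.324%

8.324%


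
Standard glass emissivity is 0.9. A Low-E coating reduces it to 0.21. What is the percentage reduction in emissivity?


Percentage reduction = (1 - coated/uncoated) * 100
  Ratio = 0.21 / 0.9 = 0.2333
  Reduction = (1 - 0.2333) * 100 = 76.7%

76.7%


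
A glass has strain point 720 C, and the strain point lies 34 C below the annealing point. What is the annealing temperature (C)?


T_anneal = T_strain + gap:
  T_anneal = 720 + 34 = 754 C

754 C


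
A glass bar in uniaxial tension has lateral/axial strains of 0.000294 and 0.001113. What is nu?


Poisson's ratio: nu = lateral strain / axial strain
  nu = 0.000294 / 0.001113 = 0.2642

0.2642


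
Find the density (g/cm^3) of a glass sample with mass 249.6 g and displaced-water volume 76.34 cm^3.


Use the definition of density:
  rho = mass / volume
  rho = 249.6 / 76.34 = 3.27 g/cm^3

3.27 g/cm^3


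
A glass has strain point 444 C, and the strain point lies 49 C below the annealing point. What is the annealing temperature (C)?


T_anneal = T_strain + gap:
  T_anneal = 444 + 49 = 493 C

493 C


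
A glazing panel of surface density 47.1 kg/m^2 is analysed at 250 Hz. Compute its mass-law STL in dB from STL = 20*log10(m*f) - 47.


Mass law: STL = 20 * log10(m * f) - 47
  m * f = 47.1 * 250 = 11775
  log10(11775) = 4.07096
  STL = 20 * 4.07096 - 47 = 81.4192 - 47 = 34.4 dB

34.4 dB


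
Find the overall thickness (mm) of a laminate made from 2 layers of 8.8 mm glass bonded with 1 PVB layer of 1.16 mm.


Total thickness = glass contribution + PVB contribution
  Glass: 2 * 8.8 = 17.6 mm
  PVB: 1 * 1.16 = 1.16 mm
  Total = 17.6 + 1.16 = 18.76 mm

18.76 mm


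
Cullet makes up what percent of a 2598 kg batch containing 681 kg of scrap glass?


Cullet ratio = (cullet mass / total batch mass) * 100
  Ratio = 681 / 2598 * 100 = 26.21%

26.21%


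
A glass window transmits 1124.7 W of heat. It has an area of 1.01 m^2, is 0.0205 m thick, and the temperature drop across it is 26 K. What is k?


Fourier's law rearranged: k = Q * t / (A * dT)
  Numerator = 1124.7 * 0.0205 = 23.05635
  Denominator = 1.01 * 26 = 26.26
  k = 23.05635 / 26.26 = 0.878 W/mK

0.878 W/mK


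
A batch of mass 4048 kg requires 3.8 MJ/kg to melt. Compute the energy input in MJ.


Total energy = mass * specific energy
  E = 4048 * 3.8 = 15382.4 MJ

15382.4 MJ


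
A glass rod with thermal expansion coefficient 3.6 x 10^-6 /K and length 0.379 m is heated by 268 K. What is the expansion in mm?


Thermal expansion formula: dL = alpha * L0 * dT
  dL = (3.6 x 10^-6) * 0.379 * 268 = 0.00036566 m
Convert to mm: 0.00036566 * 1000 = 0.3657 mm

0.3657 mm


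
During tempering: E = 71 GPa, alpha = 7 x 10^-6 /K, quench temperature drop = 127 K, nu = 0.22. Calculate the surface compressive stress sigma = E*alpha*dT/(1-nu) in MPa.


Tempering stress: sigma = E * alpha * dT / (1 - nu)
  E (MPa) = 71 * 1000 = 71000
  Numerator = 71000 * (7 x 10^-6) * 127 = 63.119
  Denominator = 1 - 0.22 = 0.78
  sigma = 63.119 / 0.78 = 80.9 MPa

80.9 MPa


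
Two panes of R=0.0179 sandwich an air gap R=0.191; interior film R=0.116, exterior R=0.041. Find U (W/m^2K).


Total thermal resistance (series):
  R_total = R_in + R_glass + R_air + R_glass + R_out
  R_total = 0.116 + 0.0179 + 0.191 + 0.0179 + 0.041 = 0.3838 m^2K/W
U-value = 1 / R_total = 1 / 0.3838 = 2.606 W/m^2K

2.606 W/m^2K


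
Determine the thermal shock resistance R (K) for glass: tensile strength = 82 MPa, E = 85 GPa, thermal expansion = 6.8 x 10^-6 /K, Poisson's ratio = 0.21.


Thermal shock resistance: R = sigma * (1 - nu) / (E * alpha)
  Numerator = 82 * (1 - 0.21) = 64.78
  Denominator = 85 * 1000 * (6.8 x 10^-6) = 0.578
  R = 64.78 / 0.578 = 112.1 K

112.1 K


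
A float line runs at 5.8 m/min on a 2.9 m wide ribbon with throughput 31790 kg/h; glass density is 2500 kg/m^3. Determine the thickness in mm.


Ribbon cross-section from mass balance:
  Volume rate = throughput / density = 31790 / 2500 = 12.716 m^3/h
  thickness = volume rate / (speed * 60 * width), i.e.
  thickness = throughput / (60 * speed * width * density) * 1000
  thickness = 31790 / (60 * 5.8 * 2.9 * 2500) * 1000 = 12.6 mm

12.6 mm


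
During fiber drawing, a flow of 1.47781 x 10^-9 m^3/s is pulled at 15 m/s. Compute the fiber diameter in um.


Cross-sectional area from continuity:
  A = Q / v = 1.47781 x 10^-9 / 15 = 9.852067 x 10^-11 m^2
Diameter from circular cross-section:
  d = sqrt(4A / pi) * 10^6 (m -> um)
  d = sqrt(4 * 9.852067 x 10^-11 / pi) * 10^6 = 11.2 um

11.2 um


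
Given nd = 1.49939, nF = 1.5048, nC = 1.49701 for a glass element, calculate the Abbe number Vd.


Abbe number formula: Vd = (nd - 1) / (nF - nC)
  nd - 1 = 1.49939 - 1 = 0.49939
  nF - nC = 1.5048 - 1.49701 = 0.00779
  Vd = 0.49939 / 0.00779 = 64.11

64.11


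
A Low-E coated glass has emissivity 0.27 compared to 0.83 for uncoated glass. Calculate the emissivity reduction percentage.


Percentage reduction = (1 - coated/uncoated) * 100
  Ratio = 0.27 / 0.83 = 0.3253
  Reduction = (1 - 0.3253) * 100 = 67.5%

67.5%


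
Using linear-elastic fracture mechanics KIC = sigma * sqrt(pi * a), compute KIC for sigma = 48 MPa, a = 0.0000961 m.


Fracture toughness: KIC = sigma * sqrt(pi * a)
  pi * a = pi * 0.0000961 = 0.000301907
  sqrt(pi * a) = 0.017375
  KIC = 48 * 0.017375 = 0.834 MPa*sqrt(m)

0.834 MPa*sqrt(m)


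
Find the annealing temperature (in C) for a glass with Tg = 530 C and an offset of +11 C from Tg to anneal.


The annealing temperature is Tg plus the offset:
  T_anneal = 530 + 11 = 541 C

541 C


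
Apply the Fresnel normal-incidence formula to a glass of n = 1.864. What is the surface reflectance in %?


Fresnel reflectance at normal incidence:
  R = ((n - 1)/(n + 1))^2
  (n - 1)/(n + 1) = (1.864 - 1)/(1.864 + 1) = 0.301676
  R = 0.301676^2 = 0.0910084
  R(%) = 0.0910084 * 100 = 9.101%

9.101%


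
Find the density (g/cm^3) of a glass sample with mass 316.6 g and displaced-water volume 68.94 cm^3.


Use the definition of density:
  rho = mass / volume
  rho = 316.6 / 68.94 = 4.592 g/cm^3

4.592 g/cm^3


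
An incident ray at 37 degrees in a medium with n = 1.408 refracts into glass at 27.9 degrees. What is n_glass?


Apply Snell's law: n1 * sin(theta1) = n2 * sin(theta2)
  n2 = n1 * sin(theta1) / sin(theta2)
  sin(37) = 0.601815
  sin(27.9) = 0.46793
  n2 = 1.408 * 0.601815 / 0.46793 = 1.8109

1.8109


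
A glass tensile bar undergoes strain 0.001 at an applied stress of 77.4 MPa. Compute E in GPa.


Young's modulus: E = stress / strain
  E = 77.4 MPa / 0.001 = 77400 MPa
Convert to GPa: 77400 / 1000 = 77.4 GPa

77.4 GPa


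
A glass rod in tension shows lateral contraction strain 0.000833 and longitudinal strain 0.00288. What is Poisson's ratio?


Poisson's ratio: nu = lateral strain / axial strain
  nu = 0.000833 / 0.00288 = 0.2892

0.2892


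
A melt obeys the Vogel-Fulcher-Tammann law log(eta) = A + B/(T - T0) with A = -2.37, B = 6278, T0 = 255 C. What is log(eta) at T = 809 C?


VFT equation: log(eta) = A + B / (T - T0)
  T - T0 = 809 - 255 = 554
  B / (T - T0) = 6278 / 554 = 11.332
  log(eta) = -2.37 + 11.332 = 8.962

8.962


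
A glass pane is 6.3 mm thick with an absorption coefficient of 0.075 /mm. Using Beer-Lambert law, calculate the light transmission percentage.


Beer-Lambert law: T = exp(-alpha * thickness)
  exponent = -0.075 * 6.3 = -0.4725
  T = exp(-0.4725) = 0.6234
  Percentage = 0.6234 * 100 = 62.34%

62.34%


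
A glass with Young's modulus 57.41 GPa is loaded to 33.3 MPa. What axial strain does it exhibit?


Rearrange E = sigma / epsilon:
  epsilon = sigma / E
  E (MPa) = 57.41 * 1000 = 57410
  epsilon = 33.3 / 57410 = 0.00058

0.00058


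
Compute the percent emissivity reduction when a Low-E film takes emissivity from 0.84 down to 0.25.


Percentage reduction = (1 - coated/uncoated) * 100
  Ratio = 0.25 / 0.84 = 0.2976
  Reduction = (1 - 0.2976) * 100 = 70.2%

70.2%


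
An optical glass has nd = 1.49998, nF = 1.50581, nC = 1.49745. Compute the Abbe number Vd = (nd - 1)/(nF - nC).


Abbe number formula: Vd = (nd - 1) / (nF - nC)
  nd - 1 = 1.49998 - 1 = 0.49998
  nF - nC = 1.50581 - 1.49745 = 0.00836
  Vd = 0.49998 / 0.00836 = 59.81

59.81


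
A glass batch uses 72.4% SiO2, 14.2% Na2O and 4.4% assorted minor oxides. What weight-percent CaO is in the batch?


Pieces sum to 100%:
  CaO = 100 - (SiO2 + Na2O + others)
  CaO = 100 - (72.4 + 14.2 + 4.4) = 9.0%

9.0%


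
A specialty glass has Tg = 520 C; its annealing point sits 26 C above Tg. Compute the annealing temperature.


The annealing temperature is Tg plus the offset:
  T_anneal = 520 + 26 = 546 C

546 C


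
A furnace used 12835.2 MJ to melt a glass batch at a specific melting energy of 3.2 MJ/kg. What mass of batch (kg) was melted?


Rearrange E = m * s for m:
  m = E / s
  m = 12835.2 / 3.2 = 4011.0 kg

4011.0 kg


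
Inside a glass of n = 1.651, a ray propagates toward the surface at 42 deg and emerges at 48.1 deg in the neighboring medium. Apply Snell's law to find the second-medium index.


Apply Snell's law: n1 * sin(theta1) = n2 * sin(theta2)
  n2 = n1 * sin(theta1) / sin(theta2)
  sin(42) = 0.669131
  sin(48.1) = 0.744312
  n2 = 1.651 * 0.669131 / 0.744312 = 1.4842

1.4842


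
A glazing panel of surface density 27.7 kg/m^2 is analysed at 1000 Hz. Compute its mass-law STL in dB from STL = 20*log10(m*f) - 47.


Mass law: STL = 20 * log10(m * f) - 47
  m * f = 27.7 * 1000 = 27700
  log10(27700) = 4.44248
  STL = 20 * 4.44248 - 47 = 88.8496 - 47 = 41.8 dB

41.8 dB


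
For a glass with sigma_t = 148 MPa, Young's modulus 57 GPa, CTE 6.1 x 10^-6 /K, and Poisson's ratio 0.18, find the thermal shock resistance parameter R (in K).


Thermal shock resistance: R = sigma * (1 - nu) / (E * alpha)
  Numerator = 148 * (1 - 0.18) = 121.36
  Denominator = 57 * 1000 * (6.1 x 10^-6) = 0.3477
  R = 121.36 / 0.3477 = 349.0 K

349.0 K


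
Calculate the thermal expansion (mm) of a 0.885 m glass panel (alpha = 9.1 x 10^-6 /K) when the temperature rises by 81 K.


Thermal expansion formula: dL = alpha * L0 * dT
  dL = (9.1 x 10^-6) * 0.885 * 81 = 0.00065233 m
Convert to mm: 0.00065233 * 1000 = 0.6523 mm

0.6523 mm


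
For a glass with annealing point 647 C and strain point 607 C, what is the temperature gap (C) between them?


Gap = T_anneal - T_strain:
  gap = 647 - 607 = 40 C

40 C


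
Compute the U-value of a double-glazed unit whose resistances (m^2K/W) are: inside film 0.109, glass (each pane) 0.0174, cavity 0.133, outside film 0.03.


Total thermal resistance (series):
  R_total = R_in + R_glass + R_air + R_glass + R_out
  R_total = 0.109 + 0.0174 + 0.133 + 0.0174 + 0.03 = 0.3068 m^2K/W
U-value = 1 / R_total = 1 / 0.3068 = 3.259 W/m^2K

3.259 W/m^2K


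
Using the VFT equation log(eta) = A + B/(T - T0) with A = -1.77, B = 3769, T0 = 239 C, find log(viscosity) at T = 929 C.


VFT equation: log(eta) = A + B / (T - T0)
  T - T0 = 929 - 239 = 690
  B / (T - T0) = 3769 / 690 = 5.462
  log(eta) = -1.77 + 5.462 = 3.692

3.692


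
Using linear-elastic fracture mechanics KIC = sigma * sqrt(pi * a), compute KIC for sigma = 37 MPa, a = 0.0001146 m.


Fracture toughness: KIC = sigma * sqrt(pi * a)
  pi * a = pi * 0.0001146 = 0.000360027
  sqrt(pi * a) = 0.018974
  KIC = 37 * 0.018974 = 0.702 MPa*sqrt(m)

0.702 MPa*sqrt(m)


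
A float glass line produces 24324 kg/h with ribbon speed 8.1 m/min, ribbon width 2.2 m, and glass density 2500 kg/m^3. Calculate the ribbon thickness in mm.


Ribbon cross-section from mass balance:
  Volume rate = throughput / density = 24324 / 2500 = 9.7296 m^3/h
  thickness = volume rate / (speed * 60 * width), i.e.
  thickness = throughput / (60 * speed * width * density) * 1000
  thickness = 24324 / (60 * 8.1 * 2.2 * 2500) * 1000 = 9.1 mm

9.1 mm


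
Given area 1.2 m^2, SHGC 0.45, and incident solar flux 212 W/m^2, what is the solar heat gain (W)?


Solar heat gain: Q = Area * SHGC * Irradiance
  Q = 1.2 * 0.45 * 212 = 114.5 W

114.5 W


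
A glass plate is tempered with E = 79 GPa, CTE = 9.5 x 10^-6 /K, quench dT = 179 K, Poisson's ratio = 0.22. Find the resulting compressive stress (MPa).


Tempering stress: sigma = E * alpha * dT / (1 - nu)
  E (MPa) = 79 * 1000 = 79000
  Numerator = 79000 * (9.5 x 10^-6) * 179 = 134.3395
  Denominator = 1 - 0.22 = 0.78
  sigma = 134.3395 / 0.78 = 172.2 MPa

172.2 MPa


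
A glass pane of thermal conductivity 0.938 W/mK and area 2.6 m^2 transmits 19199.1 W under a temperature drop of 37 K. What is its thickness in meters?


Fourier's law: t = k * A * dT / Q
  t = 0.938 * 2.6 * 37 / 19199.1
  t = 90.2356 / 19199.1 = 0.0047 m

0.0047 m


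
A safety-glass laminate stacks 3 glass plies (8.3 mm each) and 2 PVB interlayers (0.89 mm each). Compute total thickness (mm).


Total thickness = glass contribution + PVB contribution
  Glass: 3 * 8.3 = 24.9 mm
  PVB: 2 * 0.89 = 1.78 mm
  Total = 24.9 + 1.78 = 26.68 mm

26.68 mm


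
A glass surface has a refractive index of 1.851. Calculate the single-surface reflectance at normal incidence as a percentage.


Fresnel reflectance at normal incidence:
  R = ((n - 1)/(n + 1))^2
  (n - 1)/(n + 1) = (1.851 - 1)/(1.851 + 1) = 0.298492
  R = 0.298492^2 = 0.0890975
  R(%) = 0.0890975 * 100 = 8.91%

8.91%


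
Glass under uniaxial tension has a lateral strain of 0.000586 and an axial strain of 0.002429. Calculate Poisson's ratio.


Poisson's ratio: nu = lateral strain / axial strain
  nu = 0.000586 / 0.002429 = 0.2413

0.2413


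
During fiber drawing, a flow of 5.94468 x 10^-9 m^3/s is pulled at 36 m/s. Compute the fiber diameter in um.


Cross-sectional area from continuity:
  A = Q / v = 5.94468 x 10^-9 / 36 = 1.6513 x 10^-10 m^2
Diameter from circular cross-section:
  d = sqrt(4A / pi) * 10^6 (m -> um)
  d = sqrt(4 * 1.6513 x 10^-10 / pi) * 10^6 = 14.5 um

14.5 um


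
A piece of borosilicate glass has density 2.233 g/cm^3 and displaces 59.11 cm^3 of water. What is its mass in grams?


Rearrange rho = m / V:
  m = rho * V
  m = 2.233 * 59.11 = 131.993 g

131.993 g


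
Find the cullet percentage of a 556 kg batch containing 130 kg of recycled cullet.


Cullet ratio = (cullet mass / total batch mass) * 100
  Ratio = 130 / 556 * 100 = 23.38%

23.38%


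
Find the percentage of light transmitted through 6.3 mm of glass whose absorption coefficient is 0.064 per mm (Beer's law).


Beer-Lambert law: T = exp(-alpha * thickness)
  exponent = -0.064 * 6.3 = -0.4032
  T = exp(-0.4032) = 0.6682
  Percentage = 0.6682 * 100 = 66.82%

66.82%


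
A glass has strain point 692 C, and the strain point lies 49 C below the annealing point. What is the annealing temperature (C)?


T_anneal = T_strain + gap:
  T_anneal = 692 + 49 = 741 C

741 C


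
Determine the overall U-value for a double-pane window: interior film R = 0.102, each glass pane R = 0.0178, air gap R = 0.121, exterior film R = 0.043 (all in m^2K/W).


Total thermal resistance (series):
  R_total = R_in + R_glass + R_air + R_glass + R_out
  R_total = 0.102 + 0.0178 + 0.121 + 0.0178 + 0.043 = 0.3016 m^2K/W
U-value = 1 / R_total = 1 / 0.3016 = 3.316 W/m^2K

3.316 W/m^2K


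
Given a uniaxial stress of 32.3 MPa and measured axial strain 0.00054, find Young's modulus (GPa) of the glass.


Young's modulus: E = stress / strain
  E = 32.3 MPa / 0.00054 = 59814.81 MPa
Convert to GPa: 59814.81 / 1000 = 59.81 GPa

59.81 GPa


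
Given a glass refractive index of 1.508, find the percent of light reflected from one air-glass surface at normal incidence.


Fresnel reflectance at normal incidence:
  R = ((n - 1)/(n + 1))^2
  (n - 1)/(n + 1) = (1.508 - 1)/(1.508 + 1) = 0.202552
  R = 0.202552^2 = 0.0410273
  R(%) = 0.0410273 * 100 = 4.103%

4.103%


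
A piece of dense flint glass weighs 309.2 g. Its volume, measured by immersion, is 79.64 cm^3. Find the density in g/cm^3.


Use the definition of density:
  rho = mass / volume
  rho = 309.2 / 79.64 = 3.882 g/cm^3

3.882 g/cm^3


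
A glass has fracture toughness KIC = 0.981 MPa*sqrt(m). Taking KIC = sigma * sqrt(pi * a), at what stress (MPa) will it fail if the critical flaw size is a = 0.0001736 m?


Rearrange KIC = sigma * sqrt(pi * a):
  sigma = KIC / sqrt(pi * a)
  sqrt(pi * 0.0001736) = 0.023353
  sigma = 0.981 / 0.023353 = 42.01 MPa

42.01 MPa


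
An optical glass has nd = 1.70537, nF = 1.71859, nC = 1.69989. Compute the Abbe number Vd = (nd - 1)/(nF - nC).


Abbe number formula: Vd = (nd - 1) / (nF - nC)
  nd - 1 = 1.70537 - 1 = 0.70537
  nF - nC = 1.71859 - 1.69989 = 0.0187
  Vd = 0.70537 / 0.0187 = 37.72

37.72


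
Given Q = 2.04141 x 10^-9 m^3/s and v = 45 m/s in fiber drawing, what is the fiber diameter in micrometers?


Cross-sectional area from continuity:
  A = Q / v = 2.04141 x 10^-9 / 45 = 4.536467 x 10^-11 m^2
Diameter from circular cross-section:
  d = sqrt(4A / pi) * 10^6 (m -> um)
  d = sqrt(4 * 4.536467 x 10^-11 / pi) * 10^6 = 7.6 um

7.6 um


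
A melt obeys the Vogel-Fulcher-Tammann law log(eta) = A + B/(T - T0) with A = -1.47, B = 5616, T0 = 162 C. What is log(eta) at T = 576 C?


VFT equation: log(eta) = A + B / (T - T0)
  T - T0 = 576 - 162 = 414
  B / (T - T0) = 5616 / 414 = 13.565
  log(eta) = -1.47 + 13.565 = 12.095

12.095


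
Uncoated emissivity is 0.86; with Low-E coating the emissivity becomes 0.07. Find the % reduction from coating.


Percentage reduction = (1 - coated/uncoated) * 100
  Ratio = 0.07 / 0.86 = 0.0814
  Reduction = (1 - 0.0814) * 100 = 91.9%

91.9%


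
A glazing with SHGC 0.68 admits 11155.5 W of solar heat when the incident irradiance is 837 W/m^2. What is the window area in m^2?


Rearrange Q = Area * SHGC * Irradiance:
  Area = Q / (SHGC * Irradiance)
  Area = 11155.5 / (0.68 * 837) = 19.6 m^2

19.6 m^2


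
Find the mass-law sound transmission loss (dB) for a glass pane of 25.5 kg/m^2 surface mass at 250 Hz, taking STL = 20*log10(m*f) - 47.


Mass law: STL = 20 * log10(m * f) - 47
  m * f = 25.5 * 250 = 6375
  log10(6375) = 3.80448
  STL = 20 * 3.80448 - 47 = 76.0896 - 47 = 29.1 dB

29.1 dB


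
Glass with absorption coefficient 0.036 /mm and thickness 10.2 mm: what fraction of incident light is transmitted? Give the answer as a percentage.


Beer-Lambert law: T = exp(-alpha * thickness)
  exponent = -0.036 * 10.2 = -0.3672
  T = exp(-0.3672) = 0.6927
  Percentage = 0.6927 * 100 = 69.27%

69.27%


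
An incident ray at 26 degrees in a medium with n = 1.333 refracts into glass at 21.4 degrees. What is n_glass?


Apply Snell's law: n1 * sin(theta1) = n2 * sin(theta2)
  n2 = n1 * sin(theta1) / sin(theta2)
  sin(26) = 0.438371
  sin(21.4) = 0.364877
  n2 = 1.333 * 0.438371 / 0.364877 = 1.6015

1.6015


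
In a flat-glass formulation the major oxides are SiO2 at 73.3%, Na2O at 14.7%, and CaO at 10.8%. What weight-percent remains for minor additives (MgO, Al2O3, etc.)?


Sum the three major oxides:
  SiO2 + Na2O + CaO = 73.3 + 14.7 + 10.8 = 98.8%
Subtract from 100%:
  Others = 100 - 98.8 = 1.2%

1.2%


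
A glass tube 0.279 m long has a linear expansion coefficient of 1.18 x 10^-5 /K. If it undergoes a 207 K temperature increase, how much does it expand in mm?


Thermal expansion formula: dL = alpha * L0 * dT
  dL = (1.18 x 10^-5) * 0.279 * 207 = 0.00068149 m
Convert to mm: 0.00068149 * 1000 = 0.6815 mm

0.6815 mm


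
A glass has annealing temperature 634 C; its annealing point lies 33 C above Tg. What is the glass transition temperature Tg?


Rearrange T_anneal = Tg + offset for Tg:
  Tg = T_anneal - offset = 634 - 33 = 601 C

601 C


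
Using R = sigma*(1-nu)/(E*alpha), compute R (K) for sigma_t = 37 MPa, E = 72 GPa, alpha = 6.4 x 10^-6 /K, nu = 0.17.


Thermal shock resistance: R = sigma * (1 - nu) / (E * alpha)
  Numerator = 37 * (1 - 0.17) = 30.71
  Denominator = 72 * 1000 * (6.4 x 10^-6) = 0.4608
  R = 30.71 / 0.4608 = 66.6 K

66.6 K


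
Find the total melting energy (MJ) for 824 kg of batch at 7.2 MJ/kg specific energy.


Total energy = mass * specific energy
  E = 824 * 7.2 = 5932.8 MJ

5932.8 MJ


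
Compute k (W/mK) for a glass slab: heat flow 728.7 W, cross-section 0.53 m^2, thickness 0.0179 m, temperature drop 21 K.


Fourier's law rearranged: k = Q * t / (A * dT)
  Numerator = 728.7 * 0.0179 = 13.04373
  Denominator = 0.53 * 21 = 11.13
  k = 13.04373 / 11.13 = 1.172 W/mK

1.172 W/mK


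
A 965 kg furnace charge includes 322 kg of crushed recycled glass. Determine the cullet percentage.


Cullet ratio = (cullet mass / total batch mass) * 100
  Ratio = 322 / 965 * 100 = 33.37%

33.37%


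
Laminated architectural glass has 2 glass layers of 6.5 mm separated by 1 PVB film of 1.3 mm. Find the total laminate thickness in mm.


Total thickness = glass contribution + PVB contribution
  Glass: 2 * 6.5 = 13.0 mm
  PVB: 1 * 1.3 = 1.3 mm
  Total = 13.0 + 1.3 = 14.3 mm

14.3 mm


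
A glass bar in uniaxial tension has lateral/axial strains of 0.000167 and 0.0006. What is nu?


Poisson's ratio: nu = lateral strain / axial strain
  nu = 0.000167 / 0.0006 = 0.2783

0.2783


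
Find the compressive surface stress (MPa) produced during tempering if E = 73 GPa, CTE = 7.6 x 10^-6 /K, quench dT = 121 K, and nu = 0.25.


Tempering stress: sigma = E * alpha * dT / (1 - nu)
  E (MPa) = 73 * 1000 = 73000
  Numerator = 73000 * (7.6 x 10^-6) * 121 = 67.1308
  Denominator = 1 - 0.25 = 0.75
  sigma = 67.1308 / 0.75 = 89.5 MPa

89.5 MPa


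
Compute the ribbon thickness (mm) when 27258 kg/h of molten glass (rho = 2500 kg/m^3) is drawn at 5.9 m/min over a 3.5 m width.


Ribbon cross-section from mass balance:
  Volume rate = throughput / density = 27258 / 2500 = 10.9032 m^3/h
  thickness = volume rate / (speed * 60 * width), i.e.
  thickness = throughput / (60 * speed * width * density) * 1000
  thickness = 27258 / (60 * 5.9 * 3.5 * 2500) * 1000 = 8.8 mm

8.8 mm


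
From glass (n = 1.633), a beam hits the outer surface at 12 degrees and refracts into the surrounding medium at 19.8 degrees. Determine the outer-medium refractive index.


Apply Snell's law: n1 * sin(theta1) = n2 * sin(theta2)
  n2 = n1 * sin(theta1) / sin(theta2)
  sin(12) = 0.207912
  sin(19.8) = 0.338738
  n2 = 1.633 * 0.207912 / 0.338738 = 1.0023

1.0023


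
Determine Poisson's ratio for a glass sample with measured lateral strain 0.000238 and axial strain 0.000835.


Poisson's ratio: nu = lateral strain / axial strain
  nu = 0.000238 / 0.000835 = 0.285

0.285


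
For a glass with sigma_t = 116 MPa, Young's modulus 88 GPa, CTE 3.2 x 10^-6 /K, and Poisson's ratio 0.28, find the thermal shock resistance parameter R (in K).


Thermal shock resistance: R = sigma * (1 - nu) / (E * alpha)
  Numerator = 116 * (1 - 0.28) = 83.52
  Denominator = 88 * 1000 * (3.2 x 10^-6) = 0.2816
  R = 83.52 / 0.2816 = 296.6 K

296.6 K


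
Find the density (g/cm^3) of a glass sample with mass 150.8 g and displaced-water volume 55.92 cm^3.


Use the definition of density:
  rho = mass / volume
  rho = 150.8 / 55.92 = 2.697 g/cm^3

2.697 g/cm^3


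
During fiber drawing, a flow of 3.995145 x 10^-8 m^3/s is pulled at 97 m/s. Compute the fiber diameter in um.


Cross-sectional area from continuity:
  A = Q / v = 3.995145 x 10^-8 / 97 = 4.118706 x 10^-10 m^2
Diameter from circular cross-section:
  d = sqrt(4A / pi) * 10^6 (m -> um)
  d = sqrt(4 * 4.118706 x 10^-10 / pi) * 10^6 = 22.9 um

22.9 um


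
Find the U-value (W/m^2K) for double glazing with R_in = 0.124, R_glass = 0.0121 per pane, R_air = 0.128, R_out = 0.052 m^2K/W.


Total thermal resistance (series):
  R_total = R_in + R_glass + R_air + R_glass + R_out
  R_total = 0.124 + 0.0121 + 0.128 + 0.0121 + 0.052 = 0.3282 m^2K/W
U-value = 1 / R_total = 1 / 0.3282 = 3.047 W/m^2K

3.047 W/m^2K


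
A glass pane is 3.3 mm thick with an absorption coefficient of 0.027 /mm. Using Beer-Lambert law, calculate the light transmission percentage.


Beer-Lambert law: T = exp(-alpha * thickness)
  exponent = -0.027 * 3.3 = -0.0891
  T = exp(-0.0891) = 0.9148
  Percentage = 0.9148 * 100 = 91.48%

91.48%


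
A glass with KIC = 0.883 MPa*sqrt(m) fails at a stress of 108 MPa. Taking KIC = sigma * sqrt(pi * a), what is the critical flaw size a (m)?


Rearrange KIC = sigma * sqrt(pi * a):
  sqrt(pi * a) = KIC / sigma
  sqrt(pi * a) = 0.883 / 108 = 0.008176
  a = (KIC / sigma)^2 / pi
  a = 0.008176^2 / pi = 0.0000213 m

0.0000213 m


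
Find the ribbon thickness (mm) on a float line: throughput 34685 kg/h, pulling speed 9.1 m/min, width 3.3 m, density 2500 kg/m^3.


Ribbon cross-section from mass balance:
  Volume rate = throughput / density = 34685 / 2500 = 13.874 m^3/h
  thickness = volume rate / (speed * 60 * width), i.e.
  thickness = throughput / (60 * speed * width * density) * 1000
  thickness = 34685 / (60 * 9.1 * 3.3 * 2500) * 1000 = 7.7 mm

7.7 mm


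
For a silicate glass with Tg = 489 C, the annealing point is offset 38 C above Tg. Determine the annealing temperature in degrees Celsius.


The annealing temperature is Tg plus the offset:
  T_anneal = 489 + 38 = 527 C

527 C


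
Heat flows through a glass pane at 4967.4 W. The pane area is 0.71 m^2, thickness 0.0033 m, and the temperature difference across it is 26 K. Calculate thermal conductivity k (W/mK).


Fourier's law rearranged: k = Q * t / (A * dT)
  Numerator = 4967.4 * 0.0033 = 16.39242
  Denominator = 0.71 * 26 = 18.46
  k = 16.39242 / 18.46 = 0.888 W/mK

0.888 W/mK


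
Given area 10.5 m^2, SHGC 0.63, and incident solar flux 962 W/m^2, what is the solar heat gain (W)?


Solar heat gain: Q = Area * SHGC * Irradiance
  Q = 10.5 * 0.63 * 962 = 6363.6 W

6363.6 W


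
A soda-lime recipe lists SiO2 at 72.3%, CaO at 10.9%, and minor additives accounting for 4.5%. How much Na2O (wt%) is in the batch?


Pieces sum to 100%:
  Na2O = 100 - (SiO2 + CaO + others)
  Na2O = 100 - (72.3 + 10.9 + 4.5) = 12.3%

12.3%


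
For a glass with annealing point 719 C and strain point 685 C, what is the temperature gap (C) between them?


Gap = T_anneal - T_strain:
  gap = 719 - 685 = 34 C

34 C


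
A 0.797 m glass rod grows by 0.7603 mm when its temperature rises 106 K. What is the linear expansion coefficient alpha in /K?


Rearrange dL = alpha * L0 * dT for alpha:
  alpha = dL / (L0 * dT)
  alpha = (0.7603 / 1000) / (0.797 * 106) = 0.000009 /K = 9 x 10^-6 /K

9 x 10^-6 /K


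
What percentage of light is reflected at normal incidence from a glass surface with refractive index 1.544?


Fresnel reflectance at normal incidence:
  R = ((n - 1)/(n + 1))^2
  (n - 1)/(n + 1) = (1.544 - 1)/(1.544 + 1) = 0.213836
  R = 0.213836^2 = 0.0457258
  R(%) = 0.0457258 * 100 = 4.573%

4.573%


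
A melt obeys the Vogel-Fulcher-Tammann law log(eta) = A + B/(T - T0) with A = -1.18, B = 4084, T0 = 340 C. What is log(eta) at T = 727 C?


VFT equation: log(eta) = A + B / (T - T0)
  T - T0 = 727 - 340 = 387
  B / (T - T0) = 4084 / 387 = 10.553
  log(eta) = -1.18 + 10.553 = 9.373

9.373


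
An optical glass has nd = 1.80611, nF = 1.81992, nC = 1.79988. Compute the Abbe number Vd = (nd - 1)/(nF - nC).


Abbe number formula: Vd = (nd - 1) / (nF - nC)
  nd - 1 = 1.80611 - 1 = 0.80611
  nF - nC = 1.81992 - 1.79988 = 0.02004
  Vd = 0.80611 / 0.02004 = 40.23

40.23


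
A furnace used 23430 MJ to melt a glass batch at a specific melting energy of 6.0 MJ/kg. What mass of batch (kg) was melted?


Rearrange E = m * s for m:
  m = E / s
  m = 23430 / 6.0 = 3905.0 kg

3905.0 kg


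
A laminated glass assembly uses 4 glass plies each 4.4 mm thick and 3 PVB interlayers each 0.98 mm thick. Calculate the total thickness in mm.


Total thickness = glass contribution + PVB contribution
  Glass: 4 * 4.4 = 17.6 mm
  PVB: 3 * 0.98 = 2.94 mm
  Total = 17.6 + 2.94 = 20.54 mm

20.54 mm


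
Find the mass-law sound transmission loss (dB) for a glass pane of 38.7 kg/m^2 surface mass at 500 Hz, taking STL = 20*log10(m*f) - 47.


Mass law: STL = 20 * log10(m * f) - 47
  m * f = 38.7 * 500 = 19350
  log10(19350) = 4.28668
  STL = 20 * 4.28668 - 47 = 85.7336 - 47 = 38.7 dB

38.7 dB


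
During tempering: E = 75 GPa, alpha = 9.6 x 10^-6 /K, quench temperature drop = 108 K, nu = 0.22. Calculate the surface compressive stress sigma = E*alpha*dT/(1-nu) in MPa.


Tempering stress: sigma = E * alpha * dT / (1 - nu)
  E (MPa) = 75 * 1000 = 75000
  Numerator = 75000 * (9.6 x 10^-6) * 108 = 77.76
  Denominator = 1 - 0.22 = 0.78
  sigma = 77.76 / 0.78 = 99.7 MPa

99.7 MPa


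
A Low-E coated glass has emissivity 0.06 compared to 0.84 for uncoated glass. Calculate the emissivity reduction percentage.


Percentage reduction = (1 - coated/uncoated) * 100
  Ratio = 0.06 / 0.84 = 0.0714
  Reduction = (1 - 0.0714) * 100 = 92.9%

92.9%


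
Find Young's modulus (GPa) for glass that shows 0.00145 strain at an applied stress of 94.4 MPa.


Young's modulus: E = stress / strain
  E = 94.4 MPa / 0.00145 = 65103.45 MPa
Convert to GPa: 65103.45 / 1000 = 65.1 GPa

65.1 GPa


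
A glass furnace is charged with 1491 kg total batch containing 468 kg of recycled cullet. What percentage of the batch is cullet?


Cullet ratio = (cullet mass / total batch mass) * 100
  Ratio = 468 / 1491 * 100 = 31.39%

31.39%


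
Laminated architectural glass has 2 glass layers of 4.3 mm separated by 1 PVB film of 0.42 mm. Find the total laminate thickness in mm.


Total thickness = glass contribution + PVB contribution
  Glass: 2 * 4.3 = 8.6 mm
  PVB: 1 * 0.42 = 0.42 mm
  Total = 8.6 + 0.42 = 9.02 mm

9.02 mm


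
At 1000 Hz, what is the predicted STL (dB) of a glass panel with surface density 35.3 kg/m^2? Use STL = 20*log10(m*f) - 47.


Mass law: STL = 20 * log10(m * f) - 47
  m * f = 35.3 * 1000 = 35300
  log10(35300) = 4.54777
  STL = 20 * 4.54777 - 47 = 90.9554 - 47 = 44.0 dB

44.0 dB


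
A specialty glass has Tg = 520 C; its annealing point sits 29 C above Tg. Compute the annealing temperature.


The annealing temperature is Tg plus the offset:
  T_anneal = 520 + 29 = 549 C

549 C


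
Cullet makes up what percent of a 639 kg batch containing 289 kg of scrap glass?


Cullet ratio = (cullet mass / total batch mass) * 100
  Ratio = 289 / 639 * 100 = 45.23%

45.23%


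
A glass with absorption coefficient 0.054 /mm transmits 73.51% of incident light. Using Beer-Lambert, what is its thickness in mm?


Rearrange T = exp(-alpha * thickness):
  thickness = -ln(T) / alpha
  T = 73.51/100 = 0.7351
  ln(T) = -0.30775
  -ln(T) = 0.30775
  thickness = 0.30775 / 0.054 = 5.7 mm

5.7 mm


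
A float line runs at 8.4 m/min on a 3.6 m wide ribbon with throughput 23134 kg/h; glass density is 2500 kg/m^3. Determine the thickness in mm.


Ribbon cross-section from mass balance:
  Volume rate = throughput / density = 23134 / 2500 = 9.2536 m^3/h
  thickness = volume rate / (speed * 60 * width), i.e.
  thickness = throughput / (60 * speed * width * density) * 1000
  thickness = 23134 / (60 * 8.4 * 3.6 * 2500) * 1000 = 5.1 mm

5.1 mm


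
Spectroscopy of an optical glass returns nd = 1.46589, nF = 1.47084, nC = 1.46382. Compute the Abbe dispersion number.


Abbe number formula: Vd = (nd - 1) / (nF - nC)
  nd - 1 = 1.46589 - 1 = 0.46589
  nF - nC = 1.47084 - 1.46382 = 0.00702
  Vd = 0.46589 / 0.00702 = 66.37

66.37


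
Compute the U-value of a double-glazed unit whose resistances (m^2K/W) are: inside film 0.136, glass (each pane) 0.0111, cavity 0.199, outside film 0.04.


Total thermal resistance (series):
  R_total = R_in + R_glass + R_air + R_glass + R_out
  R_total = 0.136 + 0.0111 + 0.199 + 0.0111 + 0.04 = 0.3972 m^2K/W
U-value = 1 / R_total = 1 / 0.3972 = 2.518 W/m^2K

2.518 W/m^2K
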